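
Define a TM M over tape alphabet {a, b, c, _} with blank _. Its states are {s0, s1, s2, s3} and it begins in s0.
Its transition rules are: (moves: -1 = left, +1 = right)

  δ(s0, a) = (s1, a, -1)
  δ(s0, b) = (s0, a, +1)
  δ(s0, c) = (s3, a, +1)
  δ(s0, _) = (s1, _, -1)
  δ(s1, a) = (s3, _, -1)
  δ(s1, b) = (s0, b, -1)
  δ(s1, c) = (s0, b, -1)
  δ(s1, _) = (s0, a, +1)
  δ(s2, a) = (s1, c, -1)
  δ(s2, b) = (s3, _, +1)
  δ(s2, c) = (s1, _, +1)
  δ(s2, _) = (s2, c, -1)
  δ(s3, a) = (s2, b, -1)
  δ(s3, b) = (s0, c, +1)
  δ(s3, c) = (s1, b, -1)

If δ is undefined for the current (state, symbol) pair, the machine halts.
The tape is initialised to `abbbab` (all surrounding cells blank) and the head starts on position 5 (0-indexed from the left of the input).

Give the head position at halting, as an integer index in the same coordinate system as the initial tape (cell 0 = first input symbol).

-2

state=s0 head=5 tape=__abbba[b]_   (s0,b)→(s0,a,+1)
state=s0 head=6 tape=__abbbaa[_]   (s0,_)→(s1,_,-1)
state=s1 head=5 tape=__abbba[a]_   (s1,a)→(s3,_,-1)
state=s3 head=4 tape=__abbb[a]__   (s3,a)→(s2,b,-1)
state=s2 head=3 tape=__abb[b]b__   (s2,b)→(s3,_,+1)
state=s3 head=4 tape=__abb_[b]__   (s3,b)→(s0,c,+1)
state=s0 head=5 tape=__abb_c[_]_   (s0,_)→(s1,_,-1)
state=s1 head=4 tape=__abb_[c]__   (s1,c)→(s0,b,-1)
state=s0 head=3 tape=__abb[_]b__   (s0,_)→(s1,_,-1)
state=s1 head=2 tape=__ab[b]_b__   (s1,b)→(s0,b,-1)
state=s0 head=1 tape=__a[b]b_b__   (s0,b)→(s0,a,+1)
state=s0 head=2 tape=__aa[b]_b__   (s0,b)→(s0,a,+1)
state=s0 head=3 tape=__aaa[_]b__   (s0,_)→(s1,_,-1)
state=s1 head=2 tape=__aa[a]_b__   (s1,a)→(s3,_,-1)
state=s3 head=1 tape=__a[a]__b__   (s3,a)→(s2,b,-1)
state=s2 head=0 tape=__[a]b__b__   (s2,a)→(s1,c,-1)
state=s1 head=-1 tape=_[_]cb__b__   (s1,_)→(s0,a,+1)
state=s0 head=0 tape=_a[c]b__b__   (s0,c)→(s3,a,+1)
state=s3 head=1 tape=_aa[b]__b__   (s3,b)→(s0,c,+1)
state=s0 head=2 tape=_aac[_]_b__   (s0,_)→(s1,_,-1)
state=s1 head=1 tape=_aa[c]__b__   (s1,c)→(s0,b,-1)
state=s0 head=0 tape=_a[a]b__b__   (s0,a)→(s1,a,-1)
state=s1 head=-1 tape=_[a]ab__b__   (s1,a)→(s3,_,-1)
state=s3 head=-2 tape=[_]_ab__b__
At halt the head is at cell -2.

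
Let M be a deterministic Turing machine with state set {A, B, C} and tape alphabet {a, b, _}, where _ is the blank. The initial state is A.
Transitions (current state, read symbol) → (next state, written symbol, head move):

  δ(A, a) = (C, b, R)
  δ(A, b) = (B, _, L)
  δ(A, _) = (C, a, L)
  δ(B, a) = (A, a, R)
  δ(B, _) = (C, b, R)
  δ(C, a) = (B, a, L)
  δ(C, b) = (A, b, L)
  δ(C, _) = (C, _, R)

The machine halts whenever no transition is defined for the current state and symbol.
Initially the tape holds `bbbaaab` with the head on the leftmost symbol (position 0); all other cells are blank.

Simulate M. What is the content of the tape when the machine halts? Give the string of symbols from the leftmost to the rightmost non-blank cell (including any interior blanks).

bababbaaab

state=A head=0 tape=___[b]bbaaab   (A,b)→(B,_,L)
state=B head=-1 tape=__[_]_bbaaab   (B,_)→(C,b,R)
state=C head=0 tape=__b[_]bbaaab   (C,_)→(C,_,R)
state=C head=1 tape=__b_[b]baaab   (C,b)→(A,b,L)
state=A head=0 tape=__b[_]bbaaab   (A,_)→(C,a,L)
state=C head=-1 tape=__[b]abbaaab   (C,b)→(A,b,L)
state=A head=-2 tape=_[_]babbaaab   (A,_)→(C,a,L)
state=C head=-3 tape=[_]ababbaaab   (C,_)→(C,_,R)
state=C head=-2 tape=_[a]babbaaab   (C,a)→(B,a,L)
state=B head=-3 tape=[_]ababbaaab   (B,_)→(C,b,R)
state=C head=-2 tape=b[a]babbaaab   (C,a)→(B,a,L)
state=B head=-3 tape=[b]ababbaaab
The non-blank tape span at halt is bababbaaab.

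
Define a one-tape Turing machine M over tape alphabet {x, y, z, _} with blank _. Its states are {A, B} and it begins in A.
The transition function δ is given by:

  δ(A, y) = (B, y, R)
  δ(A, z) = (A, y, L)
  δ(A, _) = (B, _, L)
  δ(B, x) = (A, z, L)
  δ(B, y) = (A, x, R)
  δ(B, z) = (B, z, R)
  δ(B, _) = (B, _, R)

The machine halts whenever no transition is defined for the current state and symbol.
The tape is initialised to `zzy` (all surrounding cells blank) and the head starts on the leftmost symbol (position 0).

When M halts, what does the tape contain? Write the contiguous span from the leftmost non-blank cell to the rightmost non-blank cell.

state=A head=0 tape=__[z]zy   (A,z)→(A,y,L)
state=A head=-1 tape=_[_]yzy   (A,_)→(B,_,L)
state=B head=-2 tape=[_]_yzy   (B,_)→(B,_,R)
state=B head=-1 tape=_[_]yzy   (B,_)→(B,_,R)
state=B head=0 tape=__[y]zy   (B,y)→(A,x,R)
state=A head=1 tape=__x[z]y   (A,z)→(A,y,L)
state=A head=0 tape=__[x]yy
The non-blank tape span at halt is xyy.

xyy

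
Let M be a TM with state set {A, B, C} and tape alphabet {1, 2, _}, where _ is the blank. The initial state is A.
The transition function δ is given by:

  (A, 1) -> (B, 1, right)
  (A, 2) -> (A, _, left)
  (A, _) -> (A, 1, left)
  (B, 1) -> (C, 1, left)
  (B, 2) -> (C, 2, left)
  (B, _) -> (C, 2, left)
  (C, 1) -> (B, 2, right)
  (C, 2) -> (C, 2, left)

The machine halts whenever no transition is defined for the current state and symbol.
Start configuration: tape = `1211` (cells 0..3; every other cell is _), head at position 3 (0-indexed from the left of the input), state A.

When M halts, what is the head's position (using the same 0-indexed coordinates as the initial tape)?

A | _121[1]_   read 1 → write 1, move right, go to B
B | _1211[_]   read _ → write 2, move left, go to C
C | _121[1]2   read 1 → write 2, move right, go to B
B | _1212[2]   read 2 → write 2, move left, go to C
C | _121[2]2   read 2 → write 2, move left, go to C
C | _12[1]22   read 1 → write 2, move right, go to B
B | _122[2]2   read 2 → write 2, move left, go to C
C | _12[2]22   read 2 → write 2, move left, go to C
C | _1[2]222   read 2 → write 2, move left, go to C
C | _[1]2222   read 1 → write 2, move right, go to B
B | _2[2]222   read 2 → write 2, move left, go to C
C | _[2]2222   read 2 → write 2, move left, go to C
C | [_]22222
At halt the head is at cell -1.

-1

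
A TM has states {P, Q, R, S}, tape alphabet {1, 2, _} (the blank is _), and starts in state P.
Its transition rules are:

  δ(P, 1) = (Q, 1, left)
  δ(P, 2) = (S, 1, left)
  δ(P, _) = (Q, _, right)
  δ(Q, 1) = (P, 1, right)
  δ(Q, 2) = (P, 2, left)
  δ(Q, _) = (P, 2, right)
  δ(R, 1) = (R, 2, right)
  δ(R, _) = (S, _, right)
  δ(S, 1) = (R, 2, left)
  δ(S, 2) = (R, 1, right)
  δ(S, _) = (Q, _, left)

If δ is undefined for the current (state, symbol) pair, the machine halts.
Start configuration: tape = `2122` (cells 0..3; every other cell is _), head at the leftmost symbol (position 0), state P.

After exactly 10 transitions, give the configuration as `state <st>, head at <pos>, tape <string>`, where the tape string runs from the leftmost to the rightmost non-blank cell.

state Q, head at 0, tape 2_1122

P | __[2]122   read 2 → write 1, move left, go to S
S | _[_]1122   read _ → write _, move left, go to Q
Q | [_]_1122   read _ → write 2, move right, go to P
P | 2[_]1122   read _ → write _, move right, go to Q
Q | 2_[1]122   read 1 → write 1, move right, go to P
P | 2_1[1]22   read 1 → write 1, move left, go to Q
Q | 2_[1]122   read 1 → write 1, move right, go to P
P | 2_1[1]22   read 1 → write 1, move left, go to Q
Q | 2_[1]122   read 1 → write 1, move right, go to P
P | 2_1[1]22   read 1 → write 1, move left, go to Q
Q | 2_[1]122
After 10 steps: state Q, head at 0, tape 2_1122.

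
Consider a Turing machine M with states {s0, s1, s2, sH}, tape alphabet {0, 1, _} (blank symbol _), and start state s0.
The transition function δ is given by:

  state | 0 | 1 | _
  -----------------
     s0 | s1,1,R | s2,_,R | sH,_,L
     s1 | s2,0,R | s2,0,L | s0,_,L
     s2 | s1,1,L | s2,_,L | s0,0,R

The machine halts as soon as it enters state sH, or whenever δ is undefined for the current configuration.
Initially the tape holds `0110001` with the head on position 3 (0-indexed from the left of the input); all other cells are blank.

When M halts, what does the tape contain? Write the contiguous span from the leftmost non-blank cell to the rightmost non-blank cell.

state=s0 head=3 tape=___011[0]001   (s0,0)→(s1,1,R)
state=s1 head=4 tape=___0111[0]01   (s1,0)→(s2,0,R)
state=s2 head=5 tape=___01110[0]1   (s2,0)→(s1,1,L)
state=s1 head=4 tape=___0111[0]11   (s1,0)→(s2,0,R)
state=s2 head=5 tape=___01110[1]1   (s2,1)→(s2,_,L)
state=s2 head=4 tape=___0111[0]_1   (s2,0)→(s1,1,L)
state=s1 head=3 tape=___011[1]1_1   (s1,1)→(s2,0,L)
state=s2 head=2 tape=___01[1]01_1   (s2,1)→(s2,_,L)
state=s2 head=1 tape=___0[1]_01_1   (s2,1)→(s2,_,L)
state=s2 head=0 tape=___[0]__01_1   (s2,0)→(s1,1,L)
state=s1 head=-1 tape=__[_]1__01_1   (s1,_)→(s0,_,L)
state=s0 head=-2 tape=_[_]_1__01_1   (s0,_)→(sH,_,L)
state=sH head=-3 tape=[_]__1__01_1
The non-blank tape span at halt is 1__01_1.

1__01_1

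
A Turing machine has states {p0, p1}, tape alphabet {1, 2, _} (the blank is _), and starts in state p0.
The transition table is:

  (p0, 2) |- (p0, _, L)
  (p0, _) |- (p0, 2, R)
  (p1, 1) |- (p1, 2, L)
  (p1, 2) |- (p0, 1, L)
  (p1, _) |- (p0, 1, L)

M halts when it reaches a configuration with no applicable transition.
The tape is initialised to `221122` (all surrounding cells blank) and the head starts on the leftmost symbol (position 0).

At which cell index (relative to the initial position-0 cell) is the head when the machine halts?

2

p0 | __[2]21122   read 2 → write _, move L, go to p0
p0 | _[_]_21122   read _ → write 2, move R, go to p0
p0 | _2[_]21122   read _ → write 2, move R, go to p0
p0 | _22[2]1122   read 2 → write _, move L, go to p0
p0 | _2[2]_1122   read 2 → write _, move L, go to p0
p0 | _[2]__1122   read 2 → write _, move L, go to p0
p0 | [_]___1122   read _ → write 2, move R, go to p0
p0 | 2[_]__1122   read _ → write 2, move R, go to p0
p0 | 22[_]_1122   read _ → write 2, move R, go to p0
p0 | 222[_]1122   read _ → write 2, move R, go to p0
p0 | 2222[1]122
At halt the head is at cell 2.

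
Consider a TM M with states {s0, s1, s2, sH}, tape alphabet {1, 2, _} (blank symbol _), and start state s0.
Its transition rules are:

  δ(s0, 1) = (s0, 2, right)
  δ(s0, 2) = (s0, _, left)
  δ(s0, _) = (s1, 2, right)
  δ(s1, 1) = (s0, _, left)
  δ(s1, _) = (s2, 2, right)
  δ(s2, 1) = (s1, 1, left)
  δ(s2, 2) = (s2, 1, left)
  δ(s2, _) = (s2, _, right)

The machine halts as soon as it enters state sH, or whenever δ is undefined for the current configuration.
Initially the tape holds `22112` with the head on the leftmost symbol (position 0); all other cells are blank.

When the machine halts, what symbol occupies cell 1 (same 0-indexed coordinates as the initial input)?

state=s0 head=0 tape=__[2]2112   (s0,2)→(s0,_,left)
state=s0 head=-1 tape=_[_]_2112   (s0,_)→(s1,2,right)
state=s1 head=0 tape=_2[_]2112   (s1,_)→(s2,2,right)
state=s2 head=1 tape=_22[2]112   (s2,2)→(s2,1,left)
state=s2 head=0 tape=_2[2]1112   (s2,2)→(s2,1,left)
state=s2 head=-1 tape=_[2]11112   (s2,2)→(s2,1,left)
state=s2 head=-2 tape=[_]111112   (s2,_)→(s2,_,right)
state=s2 head=-1 tape=_[1]11112   (s2,1)→(s1,1,left)
state=s1 head=-2 tape=[_]111112   (s1,_)→(s2,2,right)
state=s2 head=-1 tape=2[1]11112   (s2,1)→(s1,1,left)
state=s1 head=-2 tape=[2]111112
Cell 1 holds 1 when M halts.

1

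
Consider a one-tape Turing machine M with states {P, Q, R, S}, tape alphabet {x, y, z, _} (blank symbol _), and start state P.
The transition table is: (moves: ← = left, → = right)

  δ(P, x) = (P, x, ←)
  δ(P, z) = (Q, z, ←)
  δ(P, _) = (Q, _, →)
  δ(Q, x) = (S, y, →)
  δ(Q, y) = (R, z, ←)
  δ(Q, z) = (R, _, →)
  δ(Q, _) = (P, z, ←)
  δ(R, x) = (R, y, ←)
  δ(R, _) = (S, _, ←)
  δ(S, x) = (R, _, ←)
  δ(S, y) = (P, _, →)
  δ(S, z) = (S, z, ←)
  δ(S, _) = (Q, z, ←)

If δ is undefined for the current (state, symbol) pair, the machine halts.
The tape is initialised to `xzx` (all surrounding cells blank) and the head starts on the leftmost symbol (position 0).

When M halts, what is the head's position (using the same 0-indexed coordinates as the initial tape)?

state=P head=0 tape=_[x]zx   (P,x)→(P,x,←)
state=P head=-1 tape=[_]xzx   (P,_)→(Q,_,→)
state=Q head=0 tape=_[x]zx   (Q,x)→(S,y,→)
state=S head=1 tape=_y[z]x   (S,z)→(S,z,←)
state=S head=0 tape=_[y]zx   (S,y)→(P,_,→)
state=P head=1 tape=__[z]x   (P,z)→(Q,z,←)
state=Q head=0 tape=_[_]zx   (Q,_)→(P,z,←)
state=P head=-1 tape=[_]zzx   (P,_)→(Q,_,→)
state=Q head=0 tape=_[z]zx   (Q,z)→(R,_,→)
state=R head=1 tape=__[z]x
At halt the head is at cell 1.

1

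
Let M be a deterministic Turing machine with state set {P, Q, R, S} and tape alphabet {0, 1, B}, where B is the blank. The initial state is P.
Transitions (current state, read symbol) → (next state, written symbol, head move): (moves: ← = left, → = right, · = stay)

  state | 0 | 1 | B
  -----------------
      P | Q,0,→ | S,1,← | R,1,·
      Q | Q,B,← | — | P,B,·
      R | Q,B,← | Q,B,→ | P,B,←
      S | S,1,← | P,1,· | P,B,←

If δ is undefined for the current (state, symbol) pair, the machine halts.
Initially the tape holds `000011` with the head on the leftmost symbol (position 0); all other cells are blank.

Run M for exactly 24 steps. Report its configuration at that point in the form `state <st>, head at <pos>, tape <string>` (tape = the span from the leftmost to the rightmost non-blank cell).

state P, head at 3, tape 11

P | B[0]00011   read 0 → write 0, move →, go to Q
Q | B0[0]0011   read 0 → write B, move ←, go to Q
Q | B[0]B0011   read 0 → write B, move ←, go to Q
Q | [B]BB0011   read B → write B, move ·, go to P
P | [B]BB0011   read B → write 1, move ·, go to R
R | [1]BB0011   read 1 → write B, move →, go to Q
Q | B[B]B0011   read B → write B, move ·, go to P
P | B[B]B0011   read B → write 1, move ·, go to R
R | B[1]B0011   read 1 → write B, move →, go to Q
Q | BB[B]0011   read B → write B, move ·, go to P
P | BB[B]0011   read B → write 1, move ·, go to R
R | BB[1]0011   read 1 → write B, move →, go to Q
Q | BBB[0]011   read 0 → write B, move ←, go to Q
Q | BB[B]B011   read B → write B, move ·, go to P
P | BB[B]B011   read B → write 1, move ·, go to R
R | BB[1]B011   read 1 → write B, move →, go to Q
Q | BBB[B]011   read B → write B, move ·, go to P
P | BBB[B]011   read B → write 1, move ·, go to R
R | BBB[1]011   read 1 → write B, move →, go to Q
Q | BBBB[0]11   read 0 → write B, move ←, go to Q
Q | BBB[B]B11   read B → write B, move ·, go to P
P | BBB[B]B11   read B → write 1, move ·, go to R
R | BBB[1]B11   read 1 → write B, move →, go to Q
Q | BBBB[B]11   read B → write B, move ·, go to P
P | BBBB[B]11
After 24 steps: state P, head at 3, tape 11.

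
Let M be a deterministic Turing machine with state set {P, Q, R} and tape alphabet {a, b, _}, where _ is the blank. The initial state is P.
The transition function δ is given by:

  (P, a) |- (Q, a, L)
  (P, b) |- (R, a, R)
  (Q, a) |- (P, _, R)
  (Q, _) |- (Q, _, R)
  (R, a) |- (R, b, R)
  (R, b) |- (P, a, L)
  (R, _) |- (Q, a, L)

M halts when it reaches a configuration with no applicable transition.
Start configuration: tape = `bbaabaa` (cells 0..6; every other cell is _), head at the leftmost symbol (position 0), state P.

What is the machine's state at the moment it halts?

Q

state=P head=0 tape=_[b]baabaa_   (P,b)→(R,a,R)
state=R head=1 tape=_a[b]aabaa_   (R,b)→(P,a,L)
state=P head=0 tape=_[a]aaabaa_   (P,a)→(Q,a,L)
state=Q head=-1 tape=[_]aaaabaa_   (Q,_)→(Q,_,R)
state=Q head=0 tape=_[a]aaabaa_   (Q,a)→(P,_,R)
state=P head=1 tape=__[a]aabaa_   (P,a)→(Q,a,L)
state=Q head=0 tape=_[_]aaabaa_   (Q,_)→(Q,_,R)
state=Q head=1 tape=__[a]aabaa_   (Q,a)→(P,_,R)
state=P head=2 tape=___[a]abaa_   (P,a)→(Q,a,L)
state=Q head=1 tape=__[_]aabaa_   (Q,_)→(Q,_,R)
state=Q head=2 tape=___[a]abaa_   (Q,a)→(P,_,R)
state=P head=3 tape=____[a]baa_   (P,a)→(Q,a,L)
state=Q head=2 tape=___[_]abaa_   (Q,_)→(Q,_,R)
state=Q head=3 tape=____[a]baa_   (Q,a)→(P,_,R)
state=P head=4 tape=_____[b]aa_   (P,b)→(R,a,R)
state=R head=5 tape=_____a[a]a_   (R,a)→(R,b,R)
state=R head=6 tape=_____ab[a]_   (R,a)→(R,b,R)
state=R head=7 tape=_____abb[_]   (R,_)→(Q,a,L)
state=Q head=6 tape=_____ab[b]a
No transition is defined for (Q, b); M halts in state Q.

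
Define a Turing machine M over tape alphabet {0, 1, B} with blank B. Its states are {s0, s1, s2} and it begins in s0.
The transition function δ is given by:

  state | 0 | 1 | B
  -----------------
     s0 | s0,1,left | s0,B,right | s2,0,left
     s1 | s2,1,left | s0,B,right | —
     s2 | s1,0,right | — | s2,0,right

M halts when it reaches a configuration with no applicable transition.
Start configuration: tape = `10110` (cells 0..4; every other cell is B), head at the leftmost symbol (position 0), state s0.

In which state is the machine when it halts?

s1

s0 | B[1]0110BB   read 1 → write B, move right, go to s0
s0 | BB[0]110BB   read 0 → write 1, move left, go to s0
s0 | B[B]1110BB   read B → write 0, move left, go to s2
s2 | [B]01110BB   read B → write 0, move right, go to s2
s2 | 0[0]1110BB   read 0 → write 0, move right, go to s1
s1 | 00[1]110BB   read 1 → write B, move right, go to s0
s0 | 00B[1]10BB   read 1 → write B, move right, go to s0
s0 | 00BB[1]0BB   read 1 → write B, move right, go to s0
s0 | 00BBB[0]BB   read 0 → write 1, move left, go to s0
s0 | 00BB[B]1BB   read B → write 0, move left, go to s2
s2 | 00B[B]01BB   read B → write 0, move right, go to s2
s2 | 00B0[0]1BB   read 0 → write 0, move right, go to s1
s1 | 00B00[1]BB   read 1 → write B, move right, go to s0
s0 | 00B00B[B]B   read B → write 0, move left, go to s2
s2 | 00B00[B]0B   read B → write 0, move right, go to s2
s2 | 00B000[0]B   read 0 → write 0, move right, go to s1
s1 | 00B0000[B]
No transition is defined for (s1, B); M halts in state s1.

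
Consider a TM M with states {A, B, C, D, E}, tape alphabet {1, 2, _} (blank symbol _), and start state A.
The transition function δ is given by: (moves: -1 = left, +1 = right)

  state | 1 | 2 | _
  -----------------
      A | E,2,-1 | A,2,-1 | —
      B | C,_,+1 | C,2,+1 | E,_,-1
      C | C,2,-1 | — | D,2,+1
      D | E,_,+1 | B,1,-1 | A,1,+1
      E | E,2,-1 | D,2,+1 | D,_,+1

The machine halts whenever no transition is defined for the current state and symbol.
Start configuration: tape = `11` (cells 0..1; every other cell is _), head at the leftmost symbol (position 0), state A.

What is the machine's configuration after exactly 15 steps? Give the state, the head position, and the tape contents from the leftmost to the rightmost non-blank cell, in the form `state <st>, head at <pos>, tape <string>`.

state=A head=0 tape=___[1]1   (A,1)→(E,2,-1)
state=E head=-1 tape=__[_]21   (E,_)→(D,_,+1)
state=D head=0 tape=___[2]1   (D,2)→(B,1,-1)
state=B head=-1 tape=__[_]11   (B,_)→(E,_,-1)
state=E head=-2 tape=_[_]_11   (E,_)→(D,_,+1)
state=D head=-1 tape=__[_]11   (D,_)→(A,1,+1)
state=A head=0 tape=__1[1]1   (A,1)→(E,2,-1)
state=E head=-1 tape=__[1]21   (E,1)→(E,2,-1)
state=E head=-2 tape=_[_]221   (E,_)→(D,_,+1)
state=D head=-1 tape=__[2]21   (D,2)→(B,1,-1)
state=B head=-2 tape=_[_]121   (B,_)→(E,_,-1)
state=E head=-3 tape=[_]_121   (E,_)→(D,_,+1)
state=D head=-2 tape=_[_]121   (D,_)→(A,1,+1)
state=A head=-1 tape=_1[1]21   (A,1)→(E,2,-1)
state=E head=-2 tape=_[1]221   (E,1)→(E,2,-1)
state=E head=-3 tape=[_]2221
After 15 steps: state E, head at -3, tape 2221.

state E, head at -3, tape 2221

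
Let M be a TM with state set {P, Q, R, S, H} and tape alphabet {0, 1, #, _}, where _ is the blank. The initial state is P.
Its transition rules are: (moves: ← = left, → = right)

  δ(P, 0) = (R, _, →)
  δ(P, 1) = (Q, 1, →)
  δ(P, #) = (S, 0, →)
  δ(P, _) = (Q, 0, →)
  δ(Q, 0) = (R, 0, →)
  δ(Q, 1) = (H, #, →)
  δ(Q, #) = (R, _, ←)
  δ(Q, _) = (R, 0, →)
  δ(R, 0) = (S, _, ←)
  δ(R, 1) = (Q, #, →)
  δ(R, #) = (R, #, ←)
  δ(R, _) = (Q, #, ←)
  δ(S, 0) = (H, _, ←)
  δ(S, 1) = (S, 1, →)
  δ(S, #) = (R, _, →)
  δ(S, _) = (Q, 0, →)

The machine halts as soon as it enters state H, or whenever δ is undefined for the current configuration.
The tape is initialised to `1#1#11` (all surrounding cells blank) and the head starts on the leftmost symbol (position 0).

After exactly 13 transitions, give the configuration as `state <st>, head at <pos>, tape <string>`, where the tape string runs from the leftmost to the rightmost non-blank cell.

state S, head at -1, tape ##_11

state=P head=0 tape=_[1]#1#11   (P,1)→(Q,1,→)
state=Q head=1 tape=_1[#]1#11   (Q,#)→(R,_,←)
state=R head=0 tape=_[1]_1#11   (R,1)→(Q,#,→)
state=Q head=1 tape=_#[_]1#11   (Q,_)→(R,0,→)
state=R head=2 tape=_#0[1]#11   (R,1)→(Q,#,→)
state=Q head=3 tape=_#0#[#]11   (Q,#)→(R,_,←)
state=R head=2 tape=_#0[#]_11   (R,#)→(R,#,←)
state=R head=1 tape=_#[0]#_11   (R,0)→(S,_,←)
state=S head=0 tape=_[#]_#_11   (S,#)→(R,_,→)
state=R head=1 tape=__[_]#_11   (R,_)→(Q,#,←)
state=Q head=0 tape=_[_]##_11   (Q,_)→(R,0,→)
state=R head=1 tape=_0[#]#_11   (R,#)→(R,#,←)
state=R head=0 tape=_[0]##_11   (R,0)→(S,_,←)
state=S head=-1 tape=[_]_##_11
After 13 steps: state S, head at -1, tape ##_11.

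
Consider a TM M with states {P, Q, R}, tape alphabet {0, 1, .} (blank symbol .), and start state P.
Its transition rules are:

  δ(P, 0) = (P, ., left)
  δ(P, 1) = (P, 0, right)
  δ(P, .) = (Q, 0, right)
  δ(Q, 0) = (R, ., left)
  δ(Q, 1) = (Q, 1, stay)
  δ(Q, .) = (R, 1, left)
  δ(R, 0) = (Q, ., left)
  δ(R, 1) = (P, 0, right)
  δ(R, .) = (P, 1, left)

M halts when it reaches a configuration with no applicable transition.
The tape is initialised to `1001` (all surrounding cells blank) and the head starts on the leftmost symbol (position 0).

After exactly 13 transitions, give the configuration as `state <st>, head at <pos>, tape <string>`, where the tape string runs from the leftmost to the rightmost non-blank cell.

P | ....[1]001   read 1 → write 0, move right, go to P
P | ....0[0]01   read 0 → write ., move left, go to P
P | ....[0].01   read 0 → write ., move left, go to P
P | ...[.]..01   read . → write 0, move right, go to Q
Q | ...0[.].01   read . → write 1, move left, go to R
R | ...[0]1.01   read 0 → write ., move left, go to Q
Q | ..[.].1.01   read . → write 1, move left, go to R
R | .[.]1.1.01   read . → write 1, move left, go to P
P | [.]11.1.01   read . → write 0, move right, go to Q
Q | 0[1]1.1.01   read 1 → write 1, move stay, go to Q
Q | 0[1]1.1.01   read 1 → write 1, move stay, go to Q
Q | 0[1]1.1.01   read 1 → write 1, move stay, go to Q
Q | 0[1]1.1.01   read 1 → write 1, move stay, go to Q
Q | 0[1]1.1.01
After 13 steps: state Q, head at -3, tape 011.1.01.

state Q, head at -3, tape 011.1.01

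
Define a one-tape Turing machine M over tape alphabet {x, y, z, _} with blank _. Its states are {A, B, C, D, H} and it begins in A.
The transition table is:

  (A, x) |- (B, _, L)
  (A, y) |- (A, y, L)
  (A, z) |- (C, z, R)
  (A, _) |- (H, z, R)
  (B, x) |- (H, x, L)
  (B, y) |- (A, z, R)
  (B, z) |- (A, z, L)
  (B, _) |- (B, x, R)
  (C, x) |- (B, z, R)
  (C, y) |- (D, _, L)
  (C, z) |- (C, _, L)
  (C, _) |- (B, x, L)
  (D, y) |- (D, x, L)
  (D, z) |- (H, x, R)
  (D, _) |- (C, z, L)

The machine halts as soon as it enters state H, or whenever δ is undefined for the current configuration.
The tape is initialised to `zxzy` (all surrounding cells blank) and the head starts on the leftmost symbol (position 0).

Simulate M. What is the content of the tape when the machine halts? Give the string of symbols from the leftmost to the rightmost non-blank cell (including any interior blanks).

A | __[z]xzy   read z → write z, move R, go to C
C | __z[x]zy   read x → write z, move R, go to B
B | __zz[z]y   read z → write z, move L, go to A
A | __z[z]zy   read z → write z, move R, go to C
C | __zz[z]y   read z → write _, move L, go to C
C | __z[z]_y   read z → write _, move L, go to C
C | __[z]__y   read z → write _, move L, go to C
C | _[_]___y   read _ → write x, move L, go to B
B | [_]x___y   read _ → write x, move R, go to B
B | x[x]___y   read x → write x, move L, go to H
H | [x]x___y
The non-blank tape span at halt is xx___y.

xx___y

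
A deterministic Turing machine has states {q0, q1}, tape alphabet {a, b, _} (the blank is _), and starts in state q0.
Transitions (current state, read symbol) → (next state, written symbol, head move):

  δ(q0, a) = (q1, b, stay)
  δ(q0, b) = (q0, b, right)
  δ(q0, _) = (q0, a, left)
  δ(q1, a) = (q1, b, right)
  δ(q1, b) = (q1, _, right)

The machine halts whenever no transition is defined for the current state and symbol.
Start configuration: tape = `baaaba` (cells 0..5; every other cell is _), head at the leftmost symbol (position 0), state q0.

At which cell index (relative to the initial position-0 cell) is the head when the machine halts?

6

state=q0 head=0 tape=[b]aaaba_   (q0,b)→(q0,b,right)
state=q0 head=1 tape=b[a]aaba_   (q0,a)→(q1,b,stay)
state=q1 head=1 tape=b[b]aaba_   (q1,b)→(q1,_,right)
state=q1 head=2 tape=b_[a]aba_   (q1,a)→(q1,b,right)
state=q1 head=3 tape=b_b[a]ba_   (q1,a)→(q1,b,right)
state=q1 head=4 tape=b_bb[b]a_   (q1,b)→(q1,_,right)
state=q1 head=5 tape=b_bb_[a]_   (q1,a)→(q1,b,right)
state=q1 head=6 tape=b_bb_b[_]
At halt the head is at cell 6.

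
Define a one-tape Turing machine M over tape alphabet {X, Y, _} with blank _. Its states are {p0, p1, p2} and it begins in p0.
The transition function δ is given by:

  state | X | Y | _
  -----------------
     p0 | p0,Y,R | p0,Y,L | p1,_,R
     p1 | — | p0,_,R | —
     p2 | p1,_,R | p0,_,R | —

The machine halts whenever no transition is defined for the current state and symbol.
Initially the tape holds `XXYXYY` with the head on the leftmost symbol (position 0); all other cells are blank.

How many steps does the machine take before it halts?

25

state=p0 head=0 tape=_[X]XYXYY__   (p0,X)→(p0,Y,R)
state=p0 head=1 tape=_Y[X]YXYY__   (p0,X)→(p0,Y,R)
state=p0 head=2 tape=_YY[Y]XYY__   (p0,Y)→(p0,Y,L)
state=p0 head=1 tape=_Y[Y]YXYY__   (p0,Y)→(p0,Y,L)
state=p0 head=0 tape=_[Y]YYXYY__   (p0,Y)→(p0,Y,L)
state=p0 head=-1 tape=[_]YYYXYY__   (p0,_)→(p1,_,R)
state=p1 head=0 tape=_[Y]YYXYY__   (p1,Y)→(p0,_,R)
state=p0 head=1 tape=__[Y]YXYY__   (p0,Y)→(p0,Y,L)
state=p0 head=0 tape=_[_]YYXYY__   (p0,_)→(p1,_,R)
state=p1 head=1 tape=__[Y]YXYY__   (p1,Y)→(p0,_,R)
state=p0 head=2 tape=___[Y]XYY__   (p0,Y)→(p0,Y,L)
state=p0 head=1 tape=__[_]YXYY__   (p0,_)→(p1,_,R)
state=p1 head=2 tape=___[Y]XYY__   (p1,Y)→(p0,_,R)
state=p0 head=3 tape=____[X]YY__   (p0,X)→(p0,Y,R)
state=p0 head=4 tape=____Y[Y]Y__   (p0,Y)→(p0,Y,L)
state=p0 head=3 tape=____[Y]YY__   (p0,Y)→(p0,Y,L)
state=p0 head=2 tape=___[_]YYY__   (p0,_)→(p1,_,R)
state=p1 head=3 tape=____[Y]YY__   (p1,Y)→(p0,_,R)
state=p0 head=4 tape=_____[Y]Y__   (p0,Y)→(p0,Y,L)
state=p0 head=3 tape=____[_]YY__   (p0,_)→(p1,_,R)
state=p1 head=4 tape=_____[Y]Y__   (p1,Y)→(p0,_,R)
state=p0 head=5 tape=______[Y]__   (p0,Y)→(p0,Y,L)
state=p0 head=4 tape=_____[_]Y__   (p0,_)→(p1,_,R)
state=p1 head=5 tape=______[Y]__   (p1,Y)→(p0,_,R)
state=p0 head=6 tape=_______[_]_   (p0,_)→(p1,_,R)
state=p1 head=7 tape=________[_]
M halts after 25 transitions.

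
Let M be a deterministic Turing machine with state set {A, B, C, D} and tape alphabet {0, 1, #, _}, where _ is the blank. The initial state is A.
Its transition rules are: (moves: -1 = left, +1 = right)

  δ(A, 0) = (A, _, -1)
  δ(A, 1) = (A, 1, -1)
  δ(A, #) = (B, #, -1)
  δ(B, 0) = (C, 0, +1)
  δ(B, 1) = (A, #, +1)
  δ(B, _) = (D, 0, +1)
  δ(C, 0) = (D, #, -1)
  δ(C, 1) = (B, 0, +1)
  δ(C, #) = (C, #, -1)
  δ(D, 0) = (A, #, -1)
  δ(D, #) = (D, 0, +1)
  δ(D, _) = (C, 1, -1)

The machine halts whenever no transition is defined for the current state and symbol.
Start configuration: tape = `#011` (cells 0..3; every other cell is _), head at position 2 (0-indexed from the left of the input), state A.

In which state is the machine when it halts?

state=A head=2 tape=__#0[1]1   (A,1)→(A,1,-1)
state=A head=1 tape=__#[0]11   (A,0)→(A,_,-1)
state=A head=0 tape=__[#]_11   (A,#)→(B,#,-1)
state=B head=-1 tape=_[_]#_11   (B,_)→(D,0,+1)
state=D head=0 tape=_0[#]_11   (D,#)→(D,0,+1)
state=D head=1 tape=_00[_]11   (D,_)→(C,1,-1)
state=C head=0 tape=_0[0]111   (C,0)→(D,#,-1)
state=D head=-1 tape=_[0]#111   (D,0)→(A,#,-1)
state=A head=-2 tape=[_]##111
No transition is defined for (A, _); M halts in state A.

A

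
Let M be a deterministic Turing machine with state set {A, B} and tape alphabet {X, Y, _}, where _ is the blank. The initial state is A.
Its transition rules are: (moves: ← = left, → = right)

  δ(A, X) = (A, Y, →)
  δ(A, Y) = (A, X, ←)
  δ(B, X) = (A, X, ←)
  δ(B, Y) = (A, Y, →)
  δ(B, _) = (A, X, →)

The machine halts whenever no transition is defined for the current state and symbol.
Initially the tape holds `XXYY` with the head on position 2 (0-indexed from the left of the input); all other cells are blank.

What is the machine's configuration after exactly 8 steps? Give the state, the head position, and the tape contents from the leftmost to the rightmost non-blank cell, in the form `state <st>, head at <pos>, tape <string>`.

state A, head at 2, tape YYXX

state=A head=2 tape=XX[Y]Y   (A,Y)→(A,X,←)
state=A head=1 tape=X[X]XY   (A,X)→(A,Y,→)
state=A head=2 tape=XY[X]Y   (A,X)→(A,Y,→)
state=A head=3 tape=XYY[Y]   (A,Y)→(A,X,←)
state=A head=2 tape=XY[Y]X   (A,Y)→(A,X,←)
state=A head=1 tape=X[Y]XX   (A,Y)→(A,X,←)
state=A head=0 tape=[X]XXX   (A,X)→(A,Y,→)
state=A head=1 tape=Y[X]XX   (A,X)→(A,Y,→)
state=A head=2 tape=YY[X]X
After 8 steps: state A, head at 2, tape YYXX.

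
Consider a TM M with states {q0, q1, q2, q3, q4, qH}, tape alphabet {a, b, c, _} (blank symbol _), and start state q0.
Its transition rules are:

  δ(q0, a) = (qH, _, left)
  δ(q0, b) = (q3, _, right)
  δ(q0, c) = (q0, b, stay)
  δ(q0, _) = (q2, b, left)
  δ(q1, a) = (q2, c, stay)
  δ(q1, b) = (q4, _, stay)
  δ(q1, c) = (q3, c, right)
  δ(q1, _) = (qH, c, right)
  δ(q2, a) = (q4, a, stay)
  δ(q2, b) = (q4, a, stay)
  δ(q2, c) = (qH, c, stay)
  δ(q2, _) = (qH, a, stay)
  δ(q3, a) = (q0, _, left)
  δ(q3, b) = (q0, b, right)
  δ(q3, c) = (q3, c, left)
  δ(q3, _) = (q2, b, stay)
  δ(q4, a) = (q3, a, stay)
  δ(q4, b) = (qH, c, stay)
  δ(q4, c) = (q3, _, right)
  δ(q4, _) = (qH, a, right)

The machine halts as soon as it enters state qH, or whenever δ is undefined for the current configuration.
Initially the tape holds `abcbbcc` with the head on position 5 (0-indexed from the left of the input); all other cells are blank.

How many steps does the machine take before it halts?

state=q0 head=5 tape=_abcbb[c]c   (q0,c)→(q0,b,stay)
state=q0 head=5 tape=_abcbb[b]c   (q0,b)→(q3,_,right)
state=q3 head=6 tape=_abcbb_[c]   (q3,c)→(q3,c,left)
state=q3 head=5 tape=_abcbb[_]c   (q3,_)→(q2,b,stay)
state=q2 head=5 tape=_abcbb[b]c   (q2,b)→(q4,a,stay)
state=q4 head=5 tape=_abcbb[a]c   (q4,a)→(q3,a,stay)
state=q3 head=5 tape=_abcbb[a]c   (q3,a)→(q0,_,left)
state=q0 head=4 tape=_abcb[b]_c   (q0,b)→(q3,_,right)
state=q3 head=5 tape=_abcb_[_]c   (q3,_)→(q2,b,stay)
state=q2 head=5 tape=_abcb_[b]c   (q2,b)→(q4,a,stay)
state=q4 head=5 tape=_abcb_[a]c   (q4,a)→(q3,a,stay)
state=q3 head=5 tape=_abcb_[a]c   (q3,a)→(q0,_,left)
state=q0 head=4 tape=_abcb[_]_c   (q0,_)→(q2,b,left)
state=q2 head=3 tape=_abc[b]b_c   (q2,b)→(q4,a,stay)
state=q4 head=3 tape=_abc[a]b_c   (q4,a)→(q3,a,stay)
state=q3 head=3 tape=_abc[a]b_c   (q3,a)→(q0,_,left)
state=q0 head=2 tape=_ab[c]_b_c   (q0,c)→(q0,b,stay)
state=q0 head=2 tape=_ab[b]_b_c   (q0,b)→(q3,_,right)
state=q3 head=3 tape=_ab_[_]b_c   (q3,_)→(q2,b,stay)
state=q2 head=3 tape=_ab_[b]b_c   (q2,b)→(q4,a,stay)
state=q4 head=3 tape=_ab_[a]b_c   (q4,a)→(q3,a,stay)
state=q3 head=3 tape=_ab_[a]b_c   (q3,a)→(q0,_,left)
state=q0 head=2 tape=_ab[_]_b_c   (q0,_)→(q2,b,left)
state=q2 head=1 tape=_a[b]b_b_c   (q2,b)→(q4,a,stay)
state=q4 head=1 tape=_a[a]b_b_c   (q4,a)→(q3,a,stay)
state=q3 head=1 tape=_a[a]b_b_c   (q3,a)→(q0,_,left)
state=q0 head=0 tape=_[a]_b_b_c   (q0,a)→(qH,_,left)
state=qH head=-1 tape=[_]__b_b_c
M halts after 27 transitions.

27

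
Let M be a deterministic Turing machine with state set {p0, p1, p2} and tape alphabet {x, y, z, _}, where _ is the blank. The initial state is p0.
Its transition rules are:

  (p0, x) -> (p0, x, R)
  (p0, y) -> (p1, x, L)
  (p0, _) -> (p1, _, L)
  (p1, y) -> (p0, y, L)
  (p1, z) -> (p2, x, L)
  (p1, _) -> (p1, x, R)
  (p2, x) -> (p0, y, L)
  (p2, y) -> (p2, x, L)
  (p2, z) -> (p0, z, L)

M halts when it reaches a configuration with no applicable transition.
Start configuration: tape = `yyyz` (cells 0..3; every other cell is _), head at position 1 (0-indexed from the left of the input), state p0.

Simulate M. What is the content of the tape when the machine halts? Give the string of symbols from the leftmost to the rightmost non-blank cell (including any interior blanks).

p0 | __y[y]yz   read y → write x, move L, go to p1
p1 | __[y]xyz   read y → write y, move L, go to p0
p0 | _[_]yxyz   read _ → write _, move L, go to p1
p1 | [_]_yxyz   read _ → write x, move R, go to p1
p1 | x[_]yxyz   read _ → write x, move R, go to p1
p1 | xx[y]xyz   read y → write y, move L, go to p0
p0 | x[x]yxyz   read x → write x, move R, go to p0
p0 | xx[y]xyz   read y → write x, move L, go to p1
p1 | x[x]xxyz
The non-blank tape span at halt is xxxxyz.

xxxxyz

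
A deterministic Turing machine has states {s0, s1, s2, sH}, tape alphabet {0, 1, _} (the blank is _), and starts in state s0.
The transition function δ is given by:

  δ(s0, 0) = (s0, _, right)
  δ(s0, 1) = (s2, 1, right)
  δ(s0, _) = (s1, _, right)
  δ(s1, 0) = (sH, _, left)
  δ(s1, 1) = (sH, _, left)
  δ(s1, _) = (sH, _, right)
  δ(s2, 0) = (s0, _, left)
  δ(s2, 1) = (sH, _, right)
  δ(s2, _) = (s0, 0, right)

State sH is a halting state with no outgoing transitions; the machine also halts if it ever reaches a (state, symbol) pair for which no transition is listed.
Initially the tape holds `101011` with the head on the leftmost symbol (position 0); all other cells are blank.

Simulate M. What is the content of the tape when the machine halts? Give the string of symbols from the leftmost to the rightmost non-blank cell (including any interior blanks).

s0 | [1]01011_   read 1 → write 1, move right, go to s2
s2 | 1[0]1011_   read 0 → write _, move left, go to s0
s0 | [1]_1011_   read 1 → write 1, move right, go to s2
s2 | 1[_]1011_   read _ → write 0, move right, go to s0
s0 | 10[1]011_   read 1 → write 1, move right, go to s2
s2 | 101[0]11_   read 0 → write _, move left, go to s0
s0 | 10[1]_11_   read 1 → write 1, move right, go to s2
s2 | 101[_]11_   read _ → write 0, move right, go to s0
s0 | 1010[1]1_   read 1 → write 1, move right, go to s2
s2 | 10101[1]_   read 1 → write _, move right, go to sH
sH | 10101_[_]
The non-blank tape span at halt is 10101.

10101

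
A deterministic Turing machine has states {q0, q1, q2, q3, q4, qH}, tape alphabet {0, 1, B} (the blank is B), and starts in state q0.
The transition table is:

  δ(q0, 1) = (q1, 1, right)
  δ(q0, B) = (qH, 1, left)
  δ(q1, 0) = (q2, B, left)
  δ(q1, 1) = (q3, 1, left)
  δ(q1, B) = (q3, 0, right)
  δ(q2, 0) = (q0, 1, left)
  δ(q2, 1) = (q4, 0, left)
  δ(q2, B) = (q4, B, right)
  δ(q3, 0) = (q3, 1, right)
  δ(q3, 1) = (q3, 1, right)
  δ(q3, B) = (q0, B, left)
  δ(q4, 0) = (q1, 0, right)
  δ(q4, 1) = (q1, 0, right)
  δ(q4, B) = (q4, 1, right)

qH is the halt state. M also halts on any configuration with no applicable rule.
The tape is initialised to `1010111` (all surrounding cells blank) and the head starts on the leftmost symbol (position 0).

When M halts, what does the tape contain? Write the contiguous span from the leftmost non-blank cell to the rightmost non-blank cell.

100111110

state=q0 head=0 tape=B[1]010111BB   (q0,1)→(q1,1,right)
state=q1 head=1 tape=B1[0]10111BB   (q1,0)→(q2,B,left)
state=q2 head=0 tape=B[1]B10111BB   (q2,1)→(q4,0,left)
state=q4 head=-1 tape=[B]0B10111BB   (q4,B)→(q4,1,right)
state=q4 head=0 tape=1[0]B10111BB   (q4,0)→(q1,0,right)
state=q1 head=1 tape=10[B]10111BB   (q1,B)→(q3,0,right)
state=q3 head=2 tape=100[1]0111BB   (q3,1)→(q3,1,right)
state=q3 head=3 tape=1001[0]111BB   (q3,0)→(q3,1,right)
state=q3 head=4 tape=10011[1]11BB   (q3,1)→(q3,1,right)
state=q3 head=5 tape=100111[1]1BB   (q3,1)→(q3,1,right)
state=q3 head=6 tape=1001111[1]BB   (q3,1)→(q3,1,right)
state=q3 head=7 tape=10011111[B]B   (q3,B)→(q0,B,left)
state=q0 head=6 tape=1001111[1]BB   (q0,1)→(q1,1,right)
state=q1 head=7 tape=10011111[B]B   (q1,B)→(q3,0,right)
state=q3 head=8 tape=100111110[B]   (q3,B)→(q0,B,left)
state=q0 head=7 tape=10011111[0]B
The non-blank tape span at halt is 100111110.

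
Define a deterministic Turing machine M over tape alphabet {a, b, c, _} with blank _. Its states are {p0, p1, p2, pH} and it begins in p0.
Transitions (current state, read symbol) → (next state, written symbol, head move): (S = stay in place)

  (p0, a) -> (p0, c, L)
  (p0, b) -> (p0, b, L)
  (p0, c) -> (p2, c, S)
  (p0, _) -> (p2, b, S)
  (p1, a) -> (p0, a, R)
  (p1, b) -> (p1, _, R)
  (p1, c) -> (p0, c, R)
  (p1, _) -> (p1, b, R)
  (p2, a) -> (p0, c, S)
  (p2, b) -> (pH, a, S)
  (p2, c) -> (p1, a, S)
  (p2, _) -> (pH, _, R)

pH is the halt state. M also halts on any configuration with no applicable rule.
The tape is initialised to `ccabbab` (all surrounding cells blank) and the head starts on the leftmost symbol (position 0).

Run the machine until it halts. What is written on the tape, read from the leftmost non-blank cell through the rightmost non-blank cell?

acccbbab

state=p0 head=0 tape=_[c]cabbab   (p0,c)→(p2,c,S)
state=p2 head=0 tape=_[c]cabbab   (p2,c)→(p1,a,S)
state=p1 head=0 tape=_[a]cabbab   (p1,a)→(p0,a,R)
state=p0 head=1 tape=_a[c]abbab   (p0,c)→(p2,c,S)
state=p2 head=1 tape=_a[c]abbab   (p2,c)→(p1,a,S)
state=p1 head=1 tape=_a[a]abbab   (p1,a)→(p0,a,R)
state=p0 head=2 tape=_aa[a]bbab   (p0,a)→(p0,c,L)
state=p0 head=1 tape=_a[a]cbbab   (p0,a)→(p0,c,L)
state=p0 head=0 tape=_[a]ccbbab   (p0,a)→(p0,c,L)
state=p0 head=-1 tape=[_]cccbbab   (p0,_)→(p2,b,S)
state=p2 head=-1 tape=[b]cccbbab   (p2,b)→(pH,a,S)
state=pH head=-1 tape=[a]cccbbab
The non-blank tape span at halt is acccbbab.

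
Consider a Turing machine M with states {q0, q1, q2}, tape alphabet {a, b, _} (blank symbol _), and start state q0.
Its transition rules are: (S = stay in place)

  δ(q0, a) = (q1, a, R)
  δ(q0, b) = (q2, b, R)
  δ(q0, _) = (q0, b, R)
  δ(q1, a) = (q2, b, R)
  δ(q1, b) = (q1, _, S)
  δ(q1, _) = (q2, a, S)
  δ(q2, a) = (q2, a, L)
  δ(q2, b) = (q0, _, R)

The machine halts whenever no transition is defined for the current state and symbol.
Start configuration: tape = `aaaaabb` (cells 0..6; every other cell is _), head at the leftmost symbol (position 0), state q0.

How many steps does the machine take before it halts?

13

state=q0 head=0 tape=[a]aaaabb   (q0,a)→(q1,a,R)
state=q1 head=1 tape=a[a]aaabb   (q1,a)→(q2,b,R)
state=q2 head=2 tape=ab[a]aabb   (q2,a)→(q2,a,L)
state=q2 head=1 tape=a[b]aaabb   (q2,b)→(q0,_,R)
state=q0 head=2 tape=a_[a]aabb   (q0,a)→(q1,a,R)
state=q1 head=3 tape=a_a[a]abb   (q1,a)→(q2,b,R)
state=q2 head=4 tape=a_ab[a]bb   (q2,a)→(q2,a,L)
state=q2 head=3 tape=a_a[b]abb   (q2,b)→(q0,_,R)
state=q0 head=4 tape=a_a_[a]bb   (q0,a)→(q1,a,R)
state=q1 head=5 tape=a_a_a[b]b   (q1,b)→(q1,_,S)
state=q1 head=5 tape=a_a_a[_]b   (q1,_)→(q2,a,S)
state=q2 head=5 tape=a_a_a[a]b   (q2,a)→(q2,a,L)
state=q2 head=4 tape=a_a_[a]ab   (q2,a)→(q2,a,L)
state=q2 head=3 tape=a_a[_]aab
M halts after 13 transitions.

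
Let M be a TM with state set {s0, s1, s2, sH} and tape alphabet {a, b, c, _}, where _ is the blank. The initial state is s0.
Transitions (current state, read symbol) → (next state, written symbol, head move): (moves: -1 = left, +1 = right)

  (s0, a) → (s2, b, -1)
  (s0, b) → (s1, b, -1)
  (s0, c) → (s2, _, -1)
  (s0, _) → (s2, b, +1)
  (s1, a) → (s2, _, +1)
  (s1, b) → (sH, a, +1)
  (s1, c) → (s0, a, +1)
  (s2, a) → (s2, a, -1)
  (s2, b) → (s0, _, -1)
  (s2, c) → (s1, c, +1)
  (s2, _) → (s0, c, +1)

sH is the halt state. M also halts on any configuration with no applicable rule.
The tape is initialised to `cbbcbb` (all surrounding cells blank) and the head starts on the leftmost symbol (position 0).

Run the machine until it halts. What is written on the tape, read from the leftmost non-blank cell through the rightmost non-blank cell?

bbcbcab

state=s0 head=0 tape=_[c]bbcbb   (s0,c)→(s2,_,-1)
state=s2 head=-1 tape=[_]_bbcbb   (s2,_)→(s0,c,+1)
state=s0 head=0 tape=c[_]bbcbb   (s0,_)→(s2,b,+1)
state=s2 head=1 tape=cb[b]bcbb   (s2,b)→(s0,_,-1)
state=s0 head=0 tape=c[b]_bcbb   (s0,b)→(s1,b,-1)
state=s1 head=-1 tape=[c]b_bcbb   (s1,c)→(s0,a,+1)
state=s0 head=0 tape=a[b]_bcbb   (s0,b)→(s1,b,-1)
state=s1 head=-1 tape=[a]b_bcbb   (s1,a)→(s2,_,+1)
state=s2 head=0 tape=_[b]_bcbb   (s2,b)→(s0,_,-1)
state=s0 head=-1 tape=[_]__bcbb   (s0,_)→(s2,b,+1)
state=s2 head=0 tape=b[_]_bcbb   (s2,_)→(s0,c,+1)
state=s0 head=1 tape=bc[_]bcbb   (s0,_)→(s2,b,+1)
state=s2 head=2 tape=bcb[b]cbb   (s2,b)→(s0,_,-1)
state=s0 head=1 tape=bc[b]_cbb   (s0,b)→(s1,b,-1)
state=s1 head=0 tape=b[c]b_cbb   (s1,c)→(s0,a,+1)
state=s0 head=1 tape=ba[b]_cbb   (s0,b)→(s1,b,-1)
state=s1 head=0 tape=b[a]b_cbb   (s1,a)→(s2,_,+1)
state=s2 head=1 tape=b_[b]_cbb   (s2,b)→(s0,_,-1)
state=s0 head=0 tape=b[_]__cbb   (s0,_)→(s2,b,+1)
state=s2 head=1 tape=bb[_]_cbb   (s2,_)→(s0,c,+1)
state=s0 head=2 tape=bbc[_]cbb   (s0,_)→(s2,b,+1)
state=s2 head=3 tape=bbcb[c]bb   (s2,c)→(s1,c,+1)
state=s1 head=4 tape=bbcbc[b]b   (s1,b)→(sH,a,+1)
state=sH head=5 tape=bbcbca[b]
The non-blank tape span at halt is bbcbcab.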